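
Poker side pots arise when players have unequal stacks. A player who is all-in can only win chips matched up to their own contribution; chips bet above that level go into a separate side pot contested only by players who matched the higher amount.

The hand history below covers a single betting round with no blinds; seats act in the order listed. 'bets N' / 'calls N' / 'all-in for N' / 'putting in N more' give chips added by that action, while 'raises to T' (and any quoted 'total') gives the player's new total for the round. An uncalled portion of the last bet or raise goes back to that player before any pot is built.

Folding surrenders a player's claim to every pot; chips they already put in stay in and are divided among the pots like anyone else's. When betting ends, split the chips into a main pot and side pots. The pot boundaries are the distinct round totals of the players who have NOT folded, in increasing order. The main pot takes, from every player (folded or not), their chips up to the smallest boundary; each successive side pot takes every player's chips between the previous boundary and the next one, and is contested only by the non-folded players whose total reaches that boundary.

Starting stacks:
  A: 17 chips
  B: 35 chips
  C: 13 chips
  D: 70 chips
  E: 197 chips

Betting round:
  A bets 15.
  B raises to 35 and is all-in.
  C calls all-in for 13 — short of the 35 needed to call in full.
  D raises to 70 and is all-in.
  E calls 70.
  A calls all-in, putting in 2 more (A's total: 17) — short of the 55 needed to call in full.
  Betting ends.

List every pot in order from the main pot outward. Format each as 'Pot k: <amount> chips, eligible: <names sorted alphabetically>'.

Pot 1: 65 chips, eligible: A, B, C, D, E
Pot 2: 16 chips, eligible: A, B, D, E
Pot 3: 54 chips, eligible: B, D, E
Pot 4: 70 chips, eligible: D, E

Derivation:
Contributions: A=17, B=35, C=13, D=70, E=70
Pot levels (distinct totals of non-folded players): 13, 17, 35, 70
Layer 1-13: 13 each from A, B, C, D, E = 13*5 = 65 chips; eligible A, B, C, D, E
Layer 14-17: 4 each from A, B, D, E = 4*4 = 16 chips; eligible A, B, D, E
Layer 18-35: 18 each from B, D, E = 18*3 = 54 chips; eligible B, D, E
Layer 36-70: 35 each from D, E = 35*2 = 70 chips; eligible D, E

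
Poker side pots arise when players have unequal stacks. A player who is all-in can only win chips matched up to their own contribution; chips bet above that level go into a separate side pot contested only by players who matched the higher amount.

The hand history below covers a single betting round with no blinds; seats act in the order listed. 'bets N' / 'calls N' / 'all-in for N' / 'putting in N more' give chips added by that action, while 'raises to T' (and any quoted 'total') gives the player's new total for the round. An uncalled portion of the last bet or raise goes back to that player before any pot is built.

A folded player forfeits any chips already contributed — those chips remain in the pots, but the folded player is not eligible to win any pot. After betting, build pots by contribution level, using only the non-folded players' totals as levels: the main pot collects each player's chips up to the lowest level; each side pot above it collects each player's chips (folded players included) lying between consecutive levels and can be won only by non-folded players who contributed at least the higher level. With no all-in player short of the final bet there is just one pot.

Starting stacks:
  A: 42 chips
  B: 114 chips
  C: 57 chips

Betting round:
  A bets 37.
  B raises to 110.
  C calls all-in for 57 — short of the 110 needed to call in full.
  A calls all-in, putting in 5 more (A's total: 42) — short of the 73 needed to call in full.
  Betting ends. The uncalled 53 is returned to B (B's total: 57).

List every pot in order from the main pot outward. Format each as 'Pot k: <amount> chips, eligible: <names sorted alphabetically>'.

Pot 1: 126 chips, eligible: A, B, C
Pot 2: 30 chips, eligible: B, C

Derivation:
Contributions (after 53 returned to B): A=42, B=57, C=57
Pot levels (distinct totals of non-folded players): 42, 57
Layer 1-42: 42 each from A, B, C = 42*3 = 126 chips; eligible A, B, C
Layer 43-57: 15 each from B, C = 15*2 = 30 chips; eligible B, C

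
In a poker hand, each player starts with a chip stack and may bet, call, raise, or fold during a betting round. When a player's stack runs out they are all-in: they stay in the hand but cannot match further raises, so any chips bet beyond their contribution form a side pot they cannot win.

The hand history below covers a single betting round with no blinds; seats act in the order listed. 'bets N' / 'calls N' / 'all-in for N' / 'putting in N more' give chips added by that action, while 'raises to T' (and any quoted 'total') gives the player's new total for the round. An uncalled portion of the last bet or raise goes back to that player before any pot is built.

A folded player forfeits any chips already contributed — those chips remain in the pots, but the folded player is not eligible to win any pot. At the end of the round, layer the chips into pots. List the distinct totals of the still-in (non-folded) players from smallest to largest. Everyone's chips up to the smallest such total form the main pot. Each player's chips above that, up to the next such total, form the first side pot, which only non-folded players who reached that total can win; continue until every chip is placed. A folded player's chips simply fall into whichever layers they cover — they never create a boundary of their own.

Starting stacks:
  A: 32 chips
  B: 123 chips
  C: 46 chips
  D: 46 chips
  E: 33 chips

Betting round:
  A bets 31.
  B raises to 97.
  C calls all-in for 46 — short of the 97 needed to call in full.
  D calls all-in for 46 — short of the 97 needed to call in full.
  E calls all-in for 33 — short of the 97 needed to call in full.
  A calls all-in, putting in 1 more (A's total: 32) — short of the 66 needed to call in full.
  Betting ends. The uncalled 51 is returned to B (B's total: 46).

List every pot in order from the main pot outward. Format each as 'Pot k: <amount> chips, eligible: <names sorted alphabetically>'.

Contributions (after 51 returned to B): A=32, B=46, C=46, D=46, E=33
Pot levels (distinct totals of non-folded players): 32, 33, 46
Layer 1-32: 32 each from A, B, C, D, E = 32*5 = 160 chips; eligible A, B, C, D, E
Layer 33-33: 1 each from B, C, D, E = 1*4 = 4 chips; eligible B, C, D, E
Layer 34-46: 13 each from B, C, D = 13*3 = 39 chips; eligible B, C, D

Pot 1: 160 chips, eligible: A, B, C, D, E
Pot 2: 4 chips, eligible: B, C, D, E
Pot 3: 39 chips, eligible: B, C, D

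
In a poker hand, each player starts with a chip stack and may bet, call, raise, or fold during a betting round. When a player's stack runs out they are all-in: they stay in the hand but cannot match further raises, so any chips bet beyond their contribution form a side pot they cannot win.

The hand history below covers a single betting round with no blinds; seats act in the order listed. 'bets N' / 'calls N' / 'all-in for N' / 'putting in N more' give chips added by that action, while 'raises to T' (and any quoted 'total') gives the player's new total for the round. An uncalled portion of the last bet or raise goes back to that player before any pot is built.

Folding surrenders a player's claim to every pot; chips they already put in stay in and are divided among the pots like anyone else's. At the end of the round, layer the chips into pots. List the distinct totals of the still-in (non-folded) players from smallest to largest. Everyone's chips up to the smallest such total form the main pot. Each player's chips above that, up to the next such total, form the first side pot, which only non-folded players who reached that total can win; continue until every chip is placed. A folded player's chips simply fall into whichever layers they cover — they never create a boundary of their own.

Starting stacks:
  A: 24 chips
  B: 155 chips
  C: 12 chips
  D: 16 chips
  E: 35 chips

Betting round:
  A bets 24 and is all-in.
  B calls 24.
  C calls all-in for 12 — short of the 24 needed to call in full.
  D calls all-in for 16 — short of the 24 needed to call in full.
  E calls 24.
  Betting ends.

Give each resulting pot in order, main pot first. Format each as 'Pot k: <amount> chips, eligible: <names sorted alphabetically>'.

Pot 1: 60 chips, eligible: A, B, C, D, E
Pot 2: 16 chips, eligible: A, B, D, E
Pot 3: 24 chips, eligible: A, B, E

Derivation:
Contributions: A=24, B=24, C=12, D=16, E=24
Pot levels (distinct totals of non-folded players): 12, 16, 24
Layer 1-12: 12 each from A, B, C, D, E = 12*5 = 60 chips; eligible A, B, C, D, E
Layer 13-16: 4 each from A, B, D, E = 4*4 = 16 chips; eligible A, B, D, E
Layer 17-24: 8 each from A, B, E = 8*3 = 24 chips; eligible A, B, E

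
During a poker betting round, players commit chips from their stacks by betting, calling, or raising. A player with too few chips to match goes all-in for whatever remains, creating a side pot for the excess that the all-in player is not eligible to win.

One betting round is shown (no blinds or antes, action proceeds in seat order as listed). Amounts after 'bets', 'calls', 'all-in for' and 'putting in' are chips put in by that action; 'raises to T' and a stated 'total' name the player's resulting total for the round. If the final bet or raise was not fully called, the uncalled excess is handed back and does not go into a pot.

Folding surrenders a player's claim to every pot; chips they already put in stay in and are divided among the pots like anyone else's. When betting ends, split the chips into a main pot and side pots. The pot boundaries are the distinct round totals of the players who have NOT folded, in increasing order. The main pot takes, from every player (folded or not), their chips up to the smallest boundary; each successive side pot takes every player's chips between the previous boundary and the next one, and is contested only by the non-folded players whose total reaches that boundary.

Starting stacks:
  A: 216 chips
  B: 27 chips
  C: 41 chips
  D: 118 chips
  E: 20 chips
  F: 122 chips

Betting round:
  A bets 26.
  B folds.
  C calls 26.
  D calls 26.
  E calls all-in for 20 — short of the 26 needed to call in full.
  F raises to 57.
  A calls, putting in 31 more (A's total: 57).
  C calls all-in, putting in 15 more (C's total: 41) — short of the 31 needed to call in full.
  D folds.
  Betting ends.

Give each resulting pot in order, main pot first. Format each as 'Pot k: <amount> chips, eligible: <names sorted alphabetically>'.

Pot 1: 100 chips, eligible: A, C, E, F
Pot 2: 69 chips, eligible: A, C, F
Pot 3: 32 chips, eligible: A, F

Derivation:
Contributions: A=57, C=41, D=26, E=20, F=57
Folded: B, D
Pot levels (distinct totals of non-folded players): 20, 41, 57
Layer 1-20: 20 each from A, C, D, E, F = 20*5 = 100 chips; eligible A, C, E, F
Layer 21-41: A 21 + C 21 + D 6 + F 21 = 69 chips; eligible A, C, F
Layer 42-57: 16 each from A, F = 16*2 = 32 chips; eligible A, F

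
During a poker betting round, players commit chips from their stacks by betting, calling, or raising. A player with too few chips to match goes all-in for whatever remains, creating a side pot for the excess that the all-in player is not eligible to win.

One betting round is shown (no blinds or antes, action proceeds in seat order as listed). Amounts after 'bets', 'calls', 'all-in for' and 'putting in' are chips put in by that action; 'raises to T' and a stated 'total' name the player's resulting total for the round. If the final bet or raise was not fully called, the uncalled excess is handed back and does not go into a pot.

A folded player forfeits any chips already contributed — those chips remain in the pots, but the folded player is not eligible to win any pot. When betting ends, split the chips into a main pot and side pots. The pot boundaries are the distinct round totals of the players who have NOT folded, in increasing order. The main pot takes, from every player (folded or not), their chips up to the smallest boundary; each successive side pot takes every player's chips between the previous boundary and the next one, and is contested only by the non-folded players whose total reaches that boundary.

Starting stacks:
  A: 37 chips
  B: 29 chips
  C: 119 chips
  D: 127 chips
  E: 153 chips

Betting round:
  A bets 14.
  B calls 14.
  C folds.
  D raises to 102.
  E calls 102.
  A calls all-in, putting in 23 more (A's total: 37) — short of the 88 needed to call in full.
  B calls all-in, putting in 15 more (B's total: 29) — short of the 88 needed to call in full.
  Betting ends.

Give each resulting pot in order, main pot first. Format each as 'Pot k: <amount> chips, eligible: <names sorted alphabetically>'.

Pot 1: 116 chips, eligible: A, B, D, E
Pot 2: 24 chips, eligible: A, D, E
Pot 3: 130 chips, eligible: D, E

Derivation:
Contributions: A=37, B=29, D=102, E=102
Folded: C
Pot levels (distinct totals of non-folded players): 29, 37, 102
Layer 1-29: 29 each from A, B, D, E = 29*4 = 116 chips; eligible A, B, D, E
Layer 30-37: 8 each from A, D, E = 8*3 = 24 chips; eligible A, D, E
Layer 38-102: 65 each from D, E = 65*2 = 130 chips; eligible D, E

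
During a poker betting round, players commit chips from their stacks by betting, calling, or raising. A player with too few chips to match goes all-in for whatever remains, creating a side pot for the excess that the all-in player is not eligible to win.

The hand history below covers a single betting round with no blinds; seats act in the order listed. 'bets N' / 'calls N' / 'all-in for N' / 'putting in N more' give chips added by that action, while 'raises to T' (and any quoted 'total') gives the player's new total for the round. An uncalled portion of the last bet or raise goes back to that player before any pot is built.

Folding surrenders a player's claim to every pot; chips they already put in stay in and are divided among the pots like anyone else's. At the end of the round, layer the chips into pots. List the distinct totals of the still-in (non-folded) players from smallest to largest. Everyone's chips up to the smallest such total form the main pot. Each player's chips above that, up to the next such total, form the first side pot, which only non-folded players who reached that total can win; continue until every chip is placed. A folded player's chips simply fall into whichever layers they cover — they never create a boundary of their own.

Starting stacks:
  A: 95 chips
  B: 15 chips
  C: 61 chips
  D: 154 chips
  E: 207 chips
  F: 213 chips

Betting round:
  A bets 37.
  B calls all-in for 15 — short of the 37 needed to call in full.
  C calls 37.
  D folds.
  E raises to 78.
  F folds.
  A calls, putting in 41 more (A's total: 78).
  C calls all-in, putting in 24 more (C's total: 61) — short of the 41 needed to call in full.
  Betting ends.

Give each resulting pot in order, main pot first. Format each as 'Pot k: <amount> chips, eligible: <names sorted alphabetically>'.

Pot 1: 60 chips, eligible: A, B, C, E
Pot 2: 138 chips, eligible: A, C, E
Pot 3: 34 chips, eligible: A, E

Derivation:
Contributions: A=78, B=15, C=61, E=78
Folded: D, F
Pot levels (distinct totals of non-folded players): 15, 61, 78
Layer 1-15: 15 each from A, B, C, E = 15*4 = 60 chips; eligible A, B, C, E
Layer 16-61: 46 each from A, C, E = 46*3 = 138 chips; eligible A, C, E
Layer 62-78: 17 each from A, E = 17*2 = 34 chips; eligible A, E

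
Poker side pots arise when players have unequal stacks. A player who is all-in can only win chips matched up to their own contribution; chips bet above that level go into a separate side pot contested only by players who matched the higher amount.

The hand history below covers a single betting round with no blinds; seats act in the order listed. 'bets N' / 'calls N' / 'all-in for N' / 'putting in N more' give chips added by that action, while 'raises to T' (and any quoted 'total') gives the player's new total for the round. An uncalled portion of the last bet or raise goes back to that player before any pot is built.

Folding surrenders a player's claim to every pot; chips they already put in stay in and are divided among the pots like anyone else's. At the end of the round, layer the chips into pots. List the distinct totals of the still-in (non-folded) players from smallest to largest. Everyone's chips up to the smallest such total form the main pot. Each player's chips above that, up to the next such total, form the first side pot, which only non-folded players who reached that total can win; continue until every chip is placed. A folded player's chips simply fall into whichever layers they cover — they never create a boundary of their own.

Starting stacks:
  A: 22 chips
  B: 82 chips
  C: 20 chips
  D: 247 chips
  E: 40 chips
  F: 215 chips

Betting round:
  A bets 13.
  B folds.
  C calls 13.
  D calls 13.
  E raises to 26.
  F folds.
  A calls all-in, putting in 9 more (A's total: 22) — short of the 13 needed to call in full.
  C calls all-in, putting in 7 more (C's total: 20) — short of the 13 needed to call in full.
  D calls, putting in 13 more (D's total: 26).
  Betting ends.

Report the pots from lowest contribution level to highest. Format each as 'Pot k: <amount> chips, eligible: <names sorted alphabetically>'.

Contributions: A=22, C=20, D=26, E=26
Folded: B, F
Pot levels (distinct totals of non-folded players): 20, 22, 26
Layer 1-20: 20 each from A, C, D, E = 20*4 = 80 chips; eligible A, C, D, E
Layer 21-22: 2 each from A, D, E = 2*3 = 6 chips; eligible A, D, E
Layer 23-26: 4 each from D, E = 4*2 = 8 chips; eligible D, E

Pot 1: 80 chips, eligible: A, C, D, E
Pot 2: 6 chips, eligible: A, D, E
Pot 3: 8 chips, eligible: D, E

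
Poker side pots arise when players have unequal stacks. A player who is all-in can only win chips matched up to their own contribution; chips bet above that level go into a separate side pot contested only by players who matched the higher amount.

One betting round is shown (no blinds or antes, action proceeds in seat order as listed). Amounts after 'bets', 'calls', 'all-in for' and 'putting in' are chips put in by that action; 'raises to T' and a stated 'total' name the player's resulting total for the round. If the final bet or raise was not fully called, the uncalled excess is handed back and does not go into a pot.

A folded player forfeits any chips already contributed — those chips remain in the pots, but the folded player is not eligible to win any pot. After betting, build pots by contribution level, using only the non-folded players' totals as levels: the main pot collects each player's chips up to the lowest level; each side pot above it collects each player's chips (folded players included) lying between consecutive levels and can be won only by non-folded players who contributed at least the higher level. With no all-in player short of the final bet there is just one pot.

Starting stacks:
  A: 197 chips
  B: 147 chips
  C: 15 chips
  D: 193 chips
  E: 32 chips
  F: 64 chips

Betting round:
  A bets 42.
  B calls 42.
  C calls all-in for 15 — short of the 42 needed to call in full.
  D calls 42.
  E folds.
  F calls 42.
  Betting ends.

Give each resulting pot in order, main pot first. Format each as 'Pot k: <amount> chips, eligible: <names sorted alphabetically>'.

Pot 1: 75 chips, eligible: A, B, C, D, F
Pot 2: 108 chips, eligible: A, B, D, F

Derivation:
Contributions: A=42, B=42, C=15, D=42, F=42
Folded: E
Pot levels (distinct totals of non-folded players): 15, 42
Layer 1-15: 15 each from A, B, C, D, F = 15*5 = 75 chips; eligible A, B, C, D, F
Layer 16-42: 27 each from A, B, D, F = 27*4 = 108 chips; eligible A, B, D, F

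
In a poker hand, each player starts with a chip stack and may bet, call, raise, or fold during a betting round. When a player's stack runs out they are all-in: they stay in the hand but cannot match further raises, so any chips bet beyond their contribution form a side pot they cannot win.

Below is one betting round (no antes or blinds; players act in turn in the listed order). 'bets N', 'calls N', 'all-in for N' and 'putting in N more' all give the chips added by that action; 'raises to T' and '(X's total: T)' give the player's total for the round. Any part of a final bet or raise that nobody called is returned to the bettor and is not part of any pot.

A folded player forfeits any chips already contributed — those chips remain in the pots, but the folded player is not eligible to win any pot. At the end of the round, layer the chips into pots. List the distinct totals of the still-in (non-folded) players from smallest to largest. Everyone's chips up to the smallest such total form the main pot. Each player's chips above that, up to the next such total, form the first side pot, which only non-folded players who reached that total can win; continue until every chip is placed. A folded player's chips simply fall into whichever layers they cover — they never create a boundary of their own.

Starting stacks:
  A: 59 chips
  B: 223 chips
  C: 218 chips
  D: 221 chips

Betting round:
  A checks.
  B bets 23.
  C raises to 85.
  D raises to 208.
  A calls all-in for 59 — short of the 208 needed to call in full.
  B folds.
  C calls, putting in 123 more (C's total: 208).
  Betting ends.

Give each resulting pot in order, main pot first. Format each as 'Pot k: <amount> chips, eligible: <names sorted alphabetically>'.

Pot 1: 200 chips, eligible: A, C, D
Pot 2: 298 chips, eligible: C, D

Derivation:
Contributions: A=59, B=23, C=208, D=208
Folded: B
Pot levels (distinct totals of non-folded players): 59, 208
Layer 1-59: A 59 + B 23 + C 59 + D 59 = 200 chips; eligible A, C, D
Layer 60-208: 149 each from C, D = 149*2 = 298 chips; eligible C, D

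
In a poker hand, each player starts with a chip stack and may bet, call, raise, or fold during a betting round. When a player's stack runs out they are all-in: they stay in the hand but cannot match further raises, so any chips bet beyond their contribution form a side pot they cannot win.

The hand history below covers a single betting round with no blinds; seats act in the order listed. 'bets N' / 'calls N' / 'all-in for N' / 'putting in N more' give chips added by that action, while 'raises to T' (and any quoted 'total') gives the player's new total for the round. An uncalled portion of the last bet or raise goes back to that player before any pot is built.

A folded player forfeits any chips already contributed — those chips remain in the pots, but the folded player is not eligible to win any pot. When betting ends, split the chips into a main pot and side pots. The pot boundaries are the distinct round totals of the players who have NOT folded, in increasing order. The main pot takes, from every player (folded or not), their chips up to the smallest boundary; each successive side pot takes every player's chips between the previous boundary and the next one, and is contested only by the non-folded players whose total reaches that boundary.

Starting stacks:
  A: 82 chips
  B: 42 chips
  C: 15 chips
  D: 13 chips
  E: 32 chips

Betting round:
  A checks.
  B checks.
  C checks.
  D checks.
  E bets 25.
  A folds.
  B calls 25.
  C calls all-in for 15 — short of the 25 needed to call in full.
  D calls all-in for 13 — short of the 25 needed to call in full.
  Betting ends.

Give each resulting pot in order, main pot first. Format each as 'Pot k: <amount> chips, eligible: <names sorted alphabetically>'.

Contributions: B=25, C=15, D=13, E=25
Folded: A
Pot levels (distinct totals of non-folded players): 13, 15, 25
Layer 1-13: 13 each from B, C, D, E = 13*4 = 52 chips; eligible B, C, D, E
Layer 14-15: 2 each from B, C, E = 2*3 = 6 chips; eligible B, C, E
Layer 16-25: 10 each from B, E = 10*2 = 20 chips; eligible B, E

Pot 1: 52 chips, eligible: B, C, D, E
Pot 2: 6 chips, eligible: B, C, E
Pot 3: 20 chips, eligible: B, E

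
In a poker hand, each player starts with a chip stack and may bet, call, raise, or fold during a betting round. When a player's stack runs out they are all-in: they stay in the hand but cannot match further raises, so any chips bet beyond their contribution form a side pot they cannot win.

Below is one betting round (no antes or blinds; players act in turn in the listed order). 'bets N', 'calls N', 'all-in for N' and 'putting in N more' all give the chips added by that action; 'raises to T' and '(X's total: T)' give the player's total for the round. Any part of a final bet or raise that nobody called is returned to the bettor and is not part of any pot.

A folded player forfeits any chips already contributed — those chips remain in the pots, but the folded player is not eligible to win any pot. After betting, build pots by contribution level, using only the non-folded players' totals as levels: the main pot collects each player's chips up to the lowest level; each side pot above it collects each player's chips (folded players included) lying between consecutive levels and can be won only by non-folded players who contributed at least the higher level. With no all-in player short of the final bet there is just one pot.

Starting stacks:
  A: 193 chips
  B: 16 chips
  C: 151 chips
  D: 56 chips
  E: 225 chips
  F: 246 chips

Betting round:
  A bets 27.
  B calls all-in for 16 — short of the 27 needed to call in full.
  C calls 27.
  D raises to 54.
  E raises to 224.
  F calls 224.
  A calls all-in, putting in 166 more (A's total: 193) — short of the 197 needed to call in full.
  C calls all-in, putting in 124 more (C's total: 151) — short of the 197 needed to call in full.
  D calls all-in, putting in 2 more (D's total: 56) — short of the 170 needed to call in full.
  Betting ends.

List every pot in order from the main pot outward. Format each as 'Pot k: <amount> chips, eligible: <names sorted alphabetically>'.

Contributions: A=193, B=16, C=151, D=56, E=224, F=224
Pot levels (distinct totals of non-folded players): 16, 56, 151, 193, 224
Layer 1-16: 16 each from A, B, C, D, E, F = 16*6 = 96 chips; eligible A, B, C, D, E, F
Layer 17-56: 40 each from A, C, D, E, F = 40*5 = 200 chips; eligible A, C, D, E, F
Layer 57-151: 95 each from A, C, E, F = 95*4 = 380 chips; eligible A, C, E, F
Layer 152-193: 42 each from A, E, F = 42*3 = 126 chips; eligible A, E, F
Layer 194-224: 31 each from E, F = 31*2 = 62 chips; eligible E, F

Pot 1: 96 chips, eligible: A, B, C, D, E, F
Pot 2: 200 chips, eligible: A, C, D, E, F
Pot 3: 380 chips, eligible: A, C, E, F
Pot 4: 126 chips, eligible: A, E, F
Pot 5: 62 chips, eligible: E, F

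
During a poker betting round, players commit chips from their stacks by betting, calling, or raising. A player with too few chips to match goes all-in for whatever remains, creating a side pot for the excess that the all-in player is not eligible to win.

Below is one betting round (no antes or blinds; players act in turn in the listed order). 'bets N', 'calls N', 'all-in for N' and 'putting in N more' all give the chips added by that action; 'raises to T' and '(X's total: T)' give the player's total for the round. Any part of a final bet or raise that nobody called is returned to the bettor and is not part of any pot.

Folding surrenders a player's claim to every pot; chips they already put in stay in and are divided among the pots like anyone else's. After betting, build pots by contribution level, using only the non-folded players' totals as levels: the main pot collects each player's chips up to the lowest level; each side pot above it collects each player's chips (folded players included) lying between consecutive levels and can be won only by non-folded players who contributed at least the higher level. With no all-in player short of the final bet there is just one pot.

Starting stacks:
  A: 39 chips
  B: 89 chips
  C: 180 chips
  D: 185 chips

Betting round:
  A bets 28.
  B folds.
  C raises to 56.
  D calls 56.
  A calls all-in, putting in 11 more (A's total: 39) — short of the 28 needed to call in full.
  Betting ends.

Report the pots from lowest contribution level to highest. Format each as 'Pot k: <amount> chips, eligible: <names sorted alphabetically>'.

Contributions: A=39, C=56, D=56
Folded: B
Pot levels (distinct totals of non-folded players): 39, 56
Layer 1-39: 39 each from A, C, D = 39*3 = 117 chips; eligible A, C, D
Layer 40-56: 17 each from C, D = 17*2 = 34 chips; eligible C, D

Pot 1: 117 chips, eligible: A, C, D
Pot 2: 34 chips, eligible: C, D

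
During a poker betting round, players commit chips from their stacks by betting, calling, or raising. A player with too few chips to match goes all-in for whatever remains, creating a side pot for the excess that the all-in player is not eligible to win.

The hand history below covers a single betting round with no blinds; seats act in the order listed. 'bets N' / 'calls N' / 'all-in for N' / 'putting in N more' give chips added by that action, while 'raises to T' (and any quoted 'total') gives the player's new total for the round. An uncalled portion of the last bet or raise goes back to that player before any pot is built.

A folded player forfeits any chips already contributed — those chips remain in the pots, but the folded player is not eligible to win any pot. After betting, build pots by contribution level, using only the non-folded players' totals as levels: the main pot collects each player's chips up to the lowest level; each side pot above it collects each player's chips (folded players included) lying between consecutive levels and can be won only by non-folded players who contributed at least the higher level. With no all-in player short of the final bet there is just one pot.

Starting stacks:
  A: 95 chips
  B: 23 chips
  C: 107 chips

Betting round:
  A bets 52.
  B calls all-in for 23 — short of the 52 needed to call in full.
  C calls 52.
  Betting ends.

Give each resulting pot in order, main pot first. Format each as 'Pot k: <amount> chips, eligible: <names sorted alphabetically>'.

Pot 1: 69 chips, eligible: A, B, C
Pot 2: 58 chips, eligible: A, C

Derivation:
Contributions: A=52, B=23, C=52
Pot levels (distinct totals of non-folded players): 23, 52
Layer 1-23: 23 each from A, B, C = 23*3 = 69 chips; eligible A, B, C
Layer 24-52: 29 each from A, C = 29*2 = 58 chips; eligible A, C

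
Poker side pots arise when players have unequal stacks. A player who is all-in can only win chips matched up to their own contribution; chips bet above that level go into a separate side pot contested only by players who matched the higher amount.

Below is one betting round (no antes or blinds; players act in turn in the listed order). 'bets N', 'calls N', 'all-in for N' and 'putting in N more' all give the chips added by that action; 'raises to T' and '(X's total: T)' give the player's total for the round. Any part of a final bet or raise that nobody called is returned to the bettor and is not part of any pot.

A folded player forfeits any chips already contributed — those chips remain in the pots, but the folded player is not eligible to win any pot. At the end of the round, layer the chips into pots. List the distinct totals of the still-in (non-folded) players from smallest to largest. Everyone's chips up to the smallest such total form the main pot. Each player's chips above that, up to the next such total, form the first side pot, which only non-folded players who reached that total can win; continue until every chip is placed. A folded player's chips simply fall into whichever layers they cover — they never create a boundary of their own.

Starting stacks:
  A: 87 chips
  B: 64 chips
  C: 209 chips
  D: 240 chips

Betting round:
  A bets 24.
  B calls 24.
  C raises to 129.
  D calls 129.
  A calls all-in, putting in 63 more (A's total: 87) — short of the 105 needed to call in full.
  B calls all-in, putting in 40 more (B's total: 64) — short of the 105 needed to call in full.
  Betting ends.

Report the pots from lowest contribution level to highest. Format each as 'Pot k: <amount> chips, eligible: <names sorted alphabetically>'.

Contributions: A=87, B=64, C=129, D=129
Pot levels (distinct totals of non-folded players): 64, 87, 129
Layer 1-64: 64 each from A, B, C, D = 64*4 = 256 chips; eligible A, B, C, D
Layer 65-87: 23 each from A, C, D = 23*3 = 69 chips; eligible A, C, D
Layer 88-129: 42 each from C, D = 42*2 = 84 chips; eligible C, D

Pot 1: 256 chips, eligible: A, B, C, D
Pot 2: 69 chips, eligible: A, C, D
Pot 3: 84 chips, eligible: C, D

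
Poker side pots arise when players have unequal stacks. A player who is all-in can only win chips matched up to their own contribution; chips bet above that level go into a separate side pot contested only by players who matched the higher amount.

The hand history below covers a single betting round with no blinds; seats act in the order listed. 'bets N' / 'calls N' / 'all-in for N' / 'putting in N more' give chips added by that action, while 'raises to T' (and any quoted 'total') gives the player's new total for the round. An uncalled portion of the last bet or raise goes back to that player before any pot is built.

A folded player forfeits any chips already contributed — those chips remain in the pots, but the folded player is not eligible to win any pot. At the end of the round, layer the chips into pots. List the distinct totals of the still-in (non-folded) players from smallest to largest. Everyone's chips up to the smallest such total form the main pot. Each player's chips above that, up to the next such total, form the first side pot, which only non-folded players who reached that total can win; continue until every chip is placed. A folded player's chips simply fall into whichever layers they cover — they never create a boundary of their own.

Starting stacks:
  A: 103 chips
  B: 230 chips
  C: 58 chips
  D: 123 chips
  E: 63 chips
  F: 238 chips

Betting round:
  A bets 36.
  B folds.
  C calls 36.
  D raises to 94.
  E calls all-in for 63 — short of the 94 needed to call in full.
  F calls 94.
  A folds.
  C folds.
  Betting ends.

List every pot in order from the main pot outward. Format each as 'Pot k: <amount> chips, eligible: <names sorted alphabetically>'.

Pot 1: 261 chips, eligible: D, E, F
Pot 2: 62 chips, eligible: D, F

Derivation:
Contributions: A=36, C=36, D=94, E=63, F=94
Folded: A, B, C
Pot levels (distinct totals of non-folded players): 63, 94
Layer 1-63: A 36 + C 36 + D 63 + E 63 + F 63 = 261 chips; eligible D, E, F
Layer 64-94: 31 each from D, F = 31*2 = 62 chips; eligible D, F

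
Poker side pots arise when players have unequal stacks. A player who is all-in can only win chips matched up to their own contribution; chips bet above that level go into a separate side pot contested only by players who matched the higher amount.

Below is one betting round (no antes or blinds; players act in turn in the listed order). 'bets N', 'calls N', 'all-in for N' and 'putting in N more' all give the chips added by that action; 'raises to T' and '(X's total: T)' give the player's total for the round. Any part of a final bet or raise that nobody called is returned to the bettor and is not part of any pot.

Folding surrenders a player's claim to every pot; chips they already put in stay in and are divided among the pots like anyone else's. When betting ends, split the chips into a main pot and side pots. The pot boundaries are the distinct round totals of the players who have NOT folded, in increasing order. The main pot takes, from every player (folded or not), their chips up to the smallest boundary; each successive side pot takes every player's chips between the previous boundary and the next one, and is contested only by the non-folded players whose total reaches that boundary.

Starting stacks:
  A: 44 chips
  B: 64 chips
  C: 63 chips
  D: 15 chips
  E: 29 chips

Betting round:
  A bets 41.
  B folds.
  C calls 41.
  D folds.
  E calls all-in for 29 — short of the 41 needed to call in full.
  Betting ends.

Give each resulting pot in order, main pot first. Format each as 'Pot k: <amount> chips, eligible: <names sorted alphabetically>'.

Pot 1: 87 chips, eligible: A, C, E
Pot 2: 24 chips, eligible: A, C

Derivation:
Contributions: A=41, C=41, E=29
Folded: B, D
Pot levels (distinct totals of non-folded players): 29, 41
Layer 1-29: 29 each from A, C, E = 29*3 = 87 chips; eligible A, C, E
Layer 30-41: 12 each from A, C = 12*2 = 24 chips; eligible A, C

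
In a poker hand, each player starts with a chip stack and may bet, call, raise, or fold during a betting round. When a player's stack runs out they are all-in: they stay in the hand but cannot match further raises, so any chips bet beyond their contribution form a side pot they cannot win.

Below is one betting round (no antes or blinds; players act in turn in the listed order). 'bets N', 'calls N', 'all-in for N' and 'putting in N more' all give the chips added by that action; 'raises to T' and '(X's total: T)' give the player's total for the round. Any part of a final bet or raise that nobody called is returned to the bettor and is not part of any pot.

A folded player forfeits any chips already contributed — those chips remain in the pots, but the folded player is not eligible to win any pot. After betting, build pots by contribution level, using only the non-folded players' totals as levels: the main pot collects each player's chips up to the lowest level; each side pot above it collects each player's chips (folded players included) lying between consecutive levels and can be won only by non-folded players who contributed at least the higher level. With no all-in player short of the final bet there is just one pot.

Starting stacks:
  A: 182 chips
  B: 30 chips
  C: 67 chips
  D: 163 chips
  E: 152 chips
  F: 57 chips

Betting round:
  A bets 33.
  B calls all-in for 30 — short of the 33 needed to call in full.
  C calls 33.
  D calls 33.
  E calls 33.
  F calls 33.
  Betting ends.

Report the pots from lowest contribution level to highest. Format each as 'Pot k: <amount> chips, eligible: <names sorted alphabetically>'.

Pot 1: 180 chips, eligible: A, B, C, D, E, F
Pot 2: 15 chips, eligible: A, C, D, E, F

Derivation:
Contributions: A=33, B=30, C=33, D=33, E=33, F=33
Pot levels (distinct totals of non-folded players): 30, 33
Layer 1-30: 30 each from A, B, C, D, E, F = 30*6 = 180 chips; eligible A, B, C, D, E, F
Layer 31-33: 3 each from A, C, D, E, F = 3*5 = 15 chips; eligible A, C, D, E, F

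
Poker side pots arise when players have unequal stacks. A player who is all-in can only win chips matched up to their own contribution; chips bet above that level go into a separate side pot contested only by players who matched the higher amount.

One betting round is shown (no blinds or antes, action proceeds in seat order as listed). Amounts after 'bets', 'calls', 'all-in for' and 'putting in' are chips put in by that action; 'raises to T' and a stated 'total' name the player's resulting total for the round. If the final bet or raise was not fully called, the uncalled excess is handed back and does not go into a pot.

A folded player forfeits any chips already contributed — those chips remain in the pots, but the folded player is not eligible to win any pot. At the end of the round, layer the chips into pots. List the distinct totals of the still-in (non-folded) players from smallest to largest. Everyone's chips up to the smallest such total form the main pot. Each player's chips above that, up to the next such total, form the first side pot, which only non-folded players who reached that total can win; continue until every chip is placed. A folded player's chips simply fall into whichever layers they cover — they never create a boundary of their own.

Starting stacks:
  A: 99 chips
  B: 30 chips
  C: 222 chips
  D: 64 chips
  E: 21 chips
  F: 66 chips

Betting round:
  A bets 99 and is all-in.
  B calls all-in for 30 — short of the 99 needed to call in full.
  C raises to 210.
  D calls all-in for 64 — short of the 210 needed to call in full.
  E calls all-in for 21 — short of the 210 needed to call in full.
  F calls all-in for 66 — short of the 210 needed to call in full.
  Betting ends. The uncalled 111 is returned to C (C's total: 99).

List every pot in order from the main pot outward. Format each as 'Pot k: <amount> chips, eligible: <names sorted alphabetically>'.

Contributions (after 111 returned to C): A=99, B=30, C=99, D=64, E=21, F=66
Pot levels (distinct totals of non-folded players): 21, 30, 64, 66, 99
Layer 1-21: 21 each from A, B, C, D, E, F = 21*6 = 126 chips; eligible A, B, C, D, E, F
Layer 22-30: 9 each from A, B, C, D, F = 9*5 = 45 chips; eligible A, B, C, D, F
Layer 31-64: 34 each from A, C, D, F = 34*4 = 136 chips; eligible A, C, D, F
Layer 65-66: 2 each from A, C, F = 2*3 = 6 chips; eligible A, C, F
Layer 67-99: 33 each from A, C = 33*2 = 66 chips; eligible A, C

Pot 1: 126 chips, eligible: A, B, C, D, E, F
Pot 2: 45 chips, eligible: A, B, C, D, F
Pot 3: 136 chips, eligible: A, C, D, F
Pot 4: 6 chips, eligible: A, C, F
Pot 5: 66 chips, eligible: A, C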